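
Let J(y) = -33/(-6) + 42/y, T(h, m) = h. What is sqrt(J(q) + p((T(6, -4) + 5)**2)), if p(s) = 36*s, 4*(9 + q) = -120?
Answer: sqrt(2947646)/26 ≈ 66.033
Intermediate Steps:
q = -39 (q = -9 + (1/4)*(-120) = -9 - 30 = -39)
J(y) = 11/2 + 42/y (J(y) = -33*(-1/6) + 42/y = 11/2 + 42/y)
sqrt(J(q) + p((T(6, -4) + 5)**2)) = sqrt((11/2 + 42/(-39)) + 36*(6 + 5)**2) = sqrt((11/2 + 42*(-1/39)) + 36*11**2) = sqrt((11/2 - 14/13) + 36*121) = sqrt(115/26 + 4356) = sqrt(113371/26) = sqrt(2947646)/26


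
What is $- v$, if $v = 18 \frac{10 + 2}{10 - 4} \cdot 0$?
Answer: $0$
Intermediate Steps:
$v = 0$ ($v = 18 \cdot \frac{12}{6} \cdot 0 = 18 \cdot 12 \cdot \frac{1}{6} \cdot 0 = 18 \cdot 2 \cdot 0 = 36 \cdot 0 = 0$)
$- v = \left(-1\right) 0 = 0$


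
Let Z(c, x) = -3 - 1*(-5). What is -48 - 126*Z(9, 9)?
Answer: -300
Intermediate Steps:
Z(c, x) = 2 (Z(c, x) = -3 + 5 = 2)
-48 - 126*Z(9, 9) = -48 - 126*2 = -48 - 252 = -300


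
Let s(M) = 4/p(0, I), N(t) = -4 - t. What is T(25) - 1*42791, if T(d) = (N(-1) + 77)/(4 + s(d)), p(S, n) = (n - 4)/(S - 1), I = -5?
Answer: -855487/20 ≈ -42774.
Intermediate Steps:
p(S, n) = (-4 + n)/(-1 + S)
s(M) = 4/9 (s(M) = 4/(((-4 - 5)/(-1 + 0))) = 4/((-9/(-1))) = 4/((-1*(-9))) = 4/9)
T(d) = 333/20 (T(d) = ((-4 - 1*(-1)) + 77)/(4 + 4/9) = ((-4 + 1) + 77)/(40/9) = (-3 + 77)*(9/40) = 74*(9/40) = 333/20)
T(25) - 1*42791 = 333/20 - 1*42791 = 333/20 - 42791 = -855487/20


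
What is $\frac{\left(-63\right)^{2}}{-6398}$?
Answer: $- \frac{567}{914} \approx -0.62035$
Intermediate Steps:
$\frac{\left(-63\right)^{2}}{-6398} = 3969 \left(- \frac{1}{6398}\right) = - \frac{567}{914}$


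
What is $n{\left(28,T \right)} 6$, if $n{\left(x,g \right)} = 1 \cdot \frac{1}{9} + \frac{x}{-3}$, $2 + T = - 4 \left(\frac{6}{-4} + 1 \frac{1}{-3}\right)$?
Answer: $- \frac{166}{3} \approx -55.333$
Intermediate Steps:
$T = \frac{16}{3}$ ($T = -2 - 4 \left(\frac{6}{-4} + 1 \frac{1}{-3}\right) = -2 - 4 \left(6 \left(- \frac{1}{4}\right) + 1 \left(- \frac{1}{3}\right)\right) = -2 - 4 \left(- \frac{3}{2} - \frac{1}{3}\right) = -2 - - \frac{22}{3} = -2 + \frac{22}{3} = \frac{16}{3} \approx 5.3333$)
$n{\left(x,g \right)} = \frac{1}{9} - \frac{x}{3}$ ($n{\left(x,g \right)} = 1 \cdot \frac{1}{9} + x \left(- \frac{1}{3}\right) = \frac{1}{9} - \frac{x}{3}$)
$n{\left(28,T \right)} 6 = \left(\frac{1}{9} - \frac{28}{3}\right) 6 = \left(- \frac{83}{9}\right) 6 = - \frac{166}{3}$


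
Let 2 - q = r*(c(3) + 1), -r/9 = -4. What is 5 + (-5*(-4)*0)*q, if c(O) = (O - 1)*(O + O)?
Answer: 5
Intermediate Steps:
r = 36 (r = -9*(-4) = 36)
c(O) = 2*O*(-1 + O) (c(O) = (-1 + O)*(2*O) = 2*O*(-1 + O))
q = -466 (q = 2 - 36*(2*3*(-1 + 3) + 1) = 2 - 36*(2*3*2 + 1) = 2 - 36*(12 + 1) = 2 - 36*13 = 2 - 1*468 = 2 - 468 = -466)
5 + (-5*(-4)*0)*q = 5 + (-5*(-4)*0)*(-466) = 5 + (20*0)*(-466) = 5 + 0*(-466) = 5 + 0 = 5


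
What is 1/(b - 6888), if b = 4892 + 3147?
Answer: 1/1151 ≈ 0.00086881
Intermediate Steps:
b = 8039
1/(b - 6888) = 1/(8039 - 6888) = 1/1151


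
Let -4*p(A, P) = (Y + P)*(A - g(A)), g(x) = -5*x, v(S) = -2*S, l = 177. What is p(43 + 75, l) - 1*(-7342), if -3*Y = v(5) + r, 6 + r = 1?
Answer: -24872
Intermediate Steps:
r = -5 (r = -6 + 1 = -5)
Y = 5 (Y = -(-2*5 - 5)/3 = -(-10 - 5)/3 = -1/3*(-15) = 5)
p(A, P) = -3*A*(5 + P)/2 (p(A, P) = -(5 + P)*(A - (-5)*A)/4 = -(5 + P)*(A + 5*A)/4 = -(5 + P)*6*A/4 = -3*A*(5 + P)/2)
p(43 + 75, l) - 1*(-7342) = 3*(43 + 75)*(-5 - 1*177)/2 - 1*(-7342) = (3/2)*118*(-5 - 177) + 7342 = (3/2)*118*(-182) + 7342 = -32214 + 7342 = -24872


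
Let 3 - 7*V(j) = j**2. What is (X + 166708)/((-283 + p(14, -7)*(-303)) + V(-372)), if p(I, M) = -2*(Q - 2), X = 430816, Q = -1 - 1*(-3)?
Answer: -2091334/70181 ≈ -29.799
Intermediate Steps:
Q = 2 (Q = -1 + 3 = 2)
p(I, M) = 0 (p(I, M) = -2*(2 - 2) = -2*0 = 0)
V(j) = 3/7 - j**2/7
(X + 166708)/((-283 + p(14, -7)*(-303)) + V(-372)) = (430816 + 166708)/((-283 + 0*(-303)) + (3/7 - 1/7*(-372)**2)) = 597524/((-283 + 0) + (3/7 - 1/7*138384)) = 597524/(-283 + (3/7 - 138384/7)) = 597524/(-283 - 138381/7) = 597524/(-140362/7) = 597524*(-7/140362) = -2091334/70181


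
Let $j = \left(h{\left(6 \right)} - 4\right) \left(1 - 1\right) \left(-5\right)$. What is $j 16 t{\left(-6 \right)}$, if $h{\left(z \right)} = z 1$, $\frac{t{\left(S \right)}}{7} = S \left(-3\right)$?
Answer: $0$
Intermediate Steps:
$t{\left(S \right)} = - 21 S$ ($t{\left(S \right)} = 7 S \left(-3\right) = 7 \left(- 3 S\right) = - 21 S$)
$h{\left(z \right)} = z$
$j = 0$ ($j = \left(6 - 4\right) \left(1 - 1\right) \left(-5\right) = 2 \cdot 0 \left(-5\right) = 2 \cdot 0 = 0$)
$j 16 t{\left(-6 \right)} = 0 \cdot 16 \left(\left(-21\right) \left(-6\right)\right) = 0 \cdot 126 = 0$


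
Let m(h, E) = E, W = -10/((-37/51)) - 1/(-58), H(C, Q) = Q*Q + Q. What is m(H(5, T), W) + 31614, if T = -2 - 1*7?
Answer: 67873261/2146 ≈ 31628.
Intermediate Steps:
T = -9 (T = -2 - 7 = -9)
H(C, Q) = Q + Q**2 (H(C, Q) = Q**2 + Q = Q + Q**2)
W = 29617/2146 (W = -10/((-37*1/51)) - 1*(-1/58) = -10/(-37/51) + 1/58 = -10*(-51/37) + 1/58 = 510/37 + 1/58 = 29617/2146 ≈ 13.801)
m(H(5, T), W) + 31614 = 29617/2146 + 31614 = 67873261/2146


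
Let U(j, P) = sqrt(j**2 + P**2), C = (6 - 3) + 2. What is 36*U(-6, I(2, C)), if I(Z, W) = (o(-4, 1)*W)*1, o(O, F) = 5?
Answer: 36*sqrt(661) ≈ 925.56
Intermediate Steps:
C = 5 (C = 3 + 2 = 5)
I(Z, W) = 5*W (I(Z, W) = (5*W)*1 = 5*W)
U(j, P) = sqrt(P**2 + j**2)
36*U(-6, I(2, C)) = 36*sqrt((5*5)**2 + (-6)**2) = 36*sqrt(25**2 + 36) = 36*sqrt(625 + 36) = 36*sqrt(661)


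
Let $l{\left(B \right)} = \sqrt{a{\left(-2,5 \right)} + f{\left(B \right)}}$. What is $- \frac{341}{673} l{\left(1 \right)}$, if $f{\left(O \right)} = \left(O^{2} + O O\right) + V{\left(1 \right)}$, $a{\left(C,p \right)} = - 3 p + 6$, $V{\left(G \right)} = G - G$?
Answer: $- \frac{341 i \sqrt{7}}{673} \approx - 1.3406 i$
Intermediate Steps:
$V{\left(G \right)} = 0$
$a{\left(C,p \right)} = 6 - 3 p$
$f{\left(O \right)} = 2 O^{2}$ ($f{\left(O \right)} = \left(O^{2} + O O\right) + 0 = \left(O^{2} + O^{2}\right) + 0 = 2 O^{2} + 0 = 2 O^{2}$)
$l{\left(B \right)} = \sqrt{-9 + 2 B^{2}}$ ($l{\left(B \right)} = \sqrt{\left(6 - 15\right) + 2 B^{2}} = \sqrt{-9 + 2 B^{2}}$)
$- \frac{341}{673} l{\left(1 \right)} = - \frac{341}{673} \sqrt{-9 + 2 \cdot 1^{2}} = \left(-341\right) \frac{1}{673} \sqrt{-9 + 2 \cdot 1} = - \frac{341 \sqrt{-9 + 2}}{673} = - \frac{341 \sqrt{-7}}{673} = - \frac{341 i \sqrt{7}}{673}$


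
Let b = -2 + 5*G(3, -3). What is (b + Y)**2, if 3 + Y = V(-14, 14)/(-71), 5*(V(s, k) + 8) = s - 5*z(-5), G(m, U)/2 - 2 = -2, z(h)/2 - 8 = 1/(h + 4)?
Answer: 2725801/126025 ≈ 21.629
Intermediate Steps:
z(h) = 16 + 2/(4 + h) (z(h) = 16 + 2/(h + 4) = 16 + 2/(4 + h))
G(m, U) = 0 (G(m, U) = 4 + 2*(-2) = 4 - 4 = 0)
V(s, k) = -22 + s/5 (V(s, k) = -8 + (s - 10*(33 + 8*(-5))/(4 - 5))/5 = -8 + (s - 10*(33 - 40)/(-1))/5 = -8 + (s - 10*(-1)*(-7))/5 = -8 + (s - 5*14)/5 = -8 + (s - 70)/5 = -8 + (-70 + s)/5 = -8 + (-14 + s/5) = -22 + s/5)
Y = -941/355 (Y = -3 + (-22 + (1/5)*(-14))/(-71) = -3 + (-22 - 14/5)*(-1/71) = -3 - 124/5*(-1/71) = -3 + 124/355 = -941/355 ≈ -2.6507)
b = -2 (b = -2 + 5*0 = -2 + 0 = -2)
(b + Y)**2 = (-2 - 941/355)**2 = (-1651/355)**2 = 2725801/126025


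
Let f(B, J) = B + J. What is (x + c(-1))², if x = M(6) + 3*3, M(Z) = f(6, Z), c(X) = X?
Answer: 400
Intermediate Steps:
M(Z) = 6 + Z
x = 21 (x = (6 + 6) + 3*3 = 12 + 9 = 21)
(x + c(-1))² = (21 - 1)² = 20² = 400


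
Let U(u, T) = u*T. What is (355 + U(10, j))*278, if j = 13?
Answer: 134830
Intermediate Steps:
U(u, T) = T*u
(355 + U(10, j))*278 = (355 + 13*10)*278 = (355 + 130)*278 = 485*278 = 134830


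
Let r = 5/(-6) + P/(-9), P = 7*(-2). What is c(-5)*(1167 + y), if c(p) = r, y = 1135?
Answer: 14963/9 ≈ 1662.6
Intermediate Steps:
P = -14
r = 13/18 (r = 5/(-6) - 14/(-9) = 5*(-1/6) - 14*(-1/9) = -5/6 + 14/9 = 13/18 ≈ 0.72222)
c(p) = 13/18
c(-5)*(1167 + y) = 13*(1167 + 1135)/18 = (13/18)*2302 = 14963/9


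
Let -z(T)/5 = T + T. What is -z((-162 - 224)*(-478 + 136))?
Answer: 1320120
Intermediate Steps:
z(T) = -10*T (z(T) = -5*(T + T) = -10*T)
-z((-162 - 224)*(-478 + 136)) = -(-10)*(-162 - 224)*(-478 + 136) = -(-10)*(-386*(-342)) = -(-10)*132012 = -1*(-1320120) = 1320120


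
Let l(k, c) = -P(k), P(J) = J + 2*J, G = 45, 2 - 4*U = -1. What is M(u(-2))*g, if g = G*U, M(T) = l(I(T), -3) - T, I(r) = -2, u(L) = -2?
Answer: 270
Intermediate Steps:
U = ¾ (U = ½ - ¼*(-1) = ½ + ¼ = ¾ ≈ 0.75000)
P(J) = 3*J
l(k, c) = -3*k
M(T) = 6 - T (M(T) = -3*(-2) - T = 6 - T)
g = 135/4 (g = 45*(¾) = 135/4 ≈ 33.750)
M(u(-2))*g = (6 - 1*(-2))*(135/4) = (6 + 2)*(135/4) = 8*(135/4) = 270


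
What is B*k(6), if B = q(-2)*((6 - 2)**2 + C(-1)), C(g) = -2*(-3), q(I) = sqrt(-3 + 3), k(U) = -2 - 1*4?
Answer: 0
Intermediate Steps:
k(U) = -6 (k(U) = -2 - 4 = -6)
q(I) = 0 (q(I) = sqrt(0) = 0)
C(g) = 6
B = 0 (B = 0*((6 - 2)**2 + 6) = 0*(4**2 + 6) = 0*(16 + 6) = 0*22 = 0)
B*k(6) = 0*(-6) = 0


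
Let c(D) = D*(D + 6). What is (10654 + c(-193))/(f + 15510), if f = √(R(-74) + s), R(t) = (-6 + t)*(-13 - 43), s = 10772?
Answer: 120835825/40090808 - 46745*√3813/120272424 ≈ 2.9901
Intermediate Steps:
R(t) = 336 - 56*t (R(t) = (-6 + t)*(-56) = 336 - 56*t)
c(D) = D*(6 + D)
f = 2*√3813 (f = √((336 - 56*(-74)) + 10772) = √((336 + 4144) + 10772) = √(4480 + 10772) = √15252 = 2*√3813 ≈ 123.50)
(10654 + c(-193))/(f + 15510) = (10654 - 193*(6 - 193))/(2*√3813 + 15510) = (10654 - 193*(-187))/(15510 + 2*√3813) = (10654 + 36091)/(15510 + 2*√3813) = 46745/(15510 + 2*√3813)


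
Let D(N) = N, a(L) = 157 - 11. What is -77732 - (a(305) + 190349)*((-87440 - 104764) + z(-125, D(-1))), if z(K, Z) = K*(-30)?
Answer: 35899466998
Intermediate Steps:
a(L) = 146
z(K, Z) = -30*K
-77732 - (a(305) + 190349)*((-87440 - 104764) + z(-125, D(-1))) = -77732 - (146 + 190349)*((-87440 - 104764) - 30*(-125)) = -77732 - 190495*(-192204 + 3750) = -77732 - 190495*(-188454) = -77732 - 1*(-35899544730) = -77732 + 35899544730 = 35899466998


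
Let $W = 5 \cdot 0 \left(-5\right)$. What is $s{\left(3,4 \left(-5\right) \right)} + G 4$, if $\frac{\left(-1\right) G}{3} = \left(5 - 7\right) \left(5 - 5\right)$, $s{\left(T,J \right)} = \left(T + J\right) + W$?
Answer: $-17$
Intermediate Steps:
$W = 0$ ($W = 0 \left(-5\right) = 0$)
$s{\left(T,J \right)} = J + T$ ($s{\left(T,J \right)} = \left(T + J\right) + 0 = \left(J + T\right) + 0 = J + T$)
$G = 0$ ($G = - 3 \left(5 - 7\right) \left(5 - 5\right) = - 3 \left(\left(-2\right) 0\right) = \left(-3\right) 0 = 0$)
$s{\left(3,4 \left(-5\right) \right)} + G 4 = \left(4 \left(-5\right) + 3\right) + 0 \cdot 4 = \left(-20 + 3\right) + 0 = -17 + 0 = -17$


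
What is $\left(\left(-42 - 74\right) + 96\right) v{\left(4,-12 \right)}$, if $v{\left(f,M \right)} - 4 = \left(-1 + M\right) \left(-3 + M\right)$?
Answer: $-3980$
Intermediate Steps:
$v{\left(f,M \right)} = 4 + \left(-1 + M\right) \left(-3 + M\right)$
$\left(\left(-42 - 74\right) + 96\right) v{\left(4,-12 \right)} = \left(\left(-42 - 74\right) + 96\right) \left(7 + \left(-12\right)^{2} - -48\right) = \left(-116 + 96\right) \left(7 + 144 + 48\right) = \left(-20\right) 199 = -3980$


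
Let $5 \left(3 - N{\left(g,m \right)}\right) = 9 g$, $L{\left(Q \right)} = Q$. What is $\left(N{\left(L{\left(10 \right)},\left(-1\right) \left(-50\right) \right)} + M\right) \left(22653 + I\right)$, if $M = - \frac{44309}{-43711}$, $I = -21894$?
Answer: $- \frac{464019204}{43711} \approx -10616.0$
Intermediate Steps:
$M = \frac{44309}{43711}$ ($M = \left(-44309\right) \left(- \frac{1}{43711}\right) = \frac{44309}{43711} \approx 1.0137$)
$N{\left(g,m \right)} = 3 - \frac{9 g}{5}$
$\left(N{\left(L{\left(10 \right)},\left(-1\right) \left(-50\right) \right)} + M\right) \left(22653 + I\right) = \left(\left(3 - 18\right) + \frac{44309}{43711}\right) \left(22653 - 21894\right) = \left(\left(3 - 18\right) + \frac{44309}{43711}\right) 759 = \left(-15 + \frac{44309}{43711}\right) 759 = \left(- \frac{611356}{43711}\right) 759 = - \frac{464019204}{43711}$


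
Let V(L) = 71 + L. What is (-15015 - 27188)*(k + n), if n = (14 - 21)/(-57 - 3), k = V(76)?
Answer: -372525881/60 ≈ -6.2088e+6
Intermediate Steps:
k = 147 (k = 71 + 76 = 147)
n = 7/60 (n = -7/(-60) = -7*(-1/60) = 7/60 ≈ 0.11667)
(-15015 - 27188)*(k + n) = (-15015 - 27188)*(147 + 7/60) = -42203*8827/60 = -372525881/60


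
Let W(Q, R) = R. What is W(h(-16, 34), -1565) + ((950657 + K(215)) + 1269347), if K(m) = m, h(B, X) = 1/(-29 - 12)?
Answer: 2218654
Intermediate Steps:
h(B, X) = -1/41 (h(B, X) = 1/(-41) = -1/41)
W(h(-16, 34), -1565) + ((950657 + K(215)) + 1269347) = -1565 + ((950657 + 215) + 1269347) = -1565 + (950872 + 1269347) = -1565 + 2220219 = 2218654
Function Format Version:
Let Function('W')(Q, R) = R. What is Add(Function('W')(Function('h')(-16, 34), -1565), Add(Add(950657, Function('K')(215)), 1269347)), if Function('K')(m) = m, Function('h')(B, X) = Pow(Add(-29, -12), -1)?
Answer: 2218654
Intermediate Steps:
Function('h')(B, X) = Rational(-1, 41) (Function('h')(B, X) = Pow(-41, -1) = Rational(-1, 41))
Add(Function('W')(Function('h')(-16, 34), -1565), Add(Add(950657, Function('K')(215)), 1269347)) = Add(-1565, Add(Add(950657, 215), 1269347)) = Add(-1565, Add(950872, 1269347)) = Add(-1565, 2220219) = 2218654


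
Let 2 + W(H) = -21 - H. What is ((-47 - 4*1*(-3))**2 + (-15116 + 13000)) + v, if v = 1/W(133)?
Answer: -138997/156 ≈ -891.01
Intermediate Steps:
W(H) = -23 - H (W(H) = -2 + (-21 - H) = -23 - H)
v = -1/156 (v = 1/(-23 - 1*133) = 1/(-23 - 133) = 1/(-156) = -1/156 ≈ -0.0064103)
((-47 - 4*1*(-3))**2 + (-15116 + 13000)) + v = ((-47 - 4*1*(-3))**2 + (-15116 + 13000)) - 1/156 = ((-47 - 4*(-3))**2 - 2116) - 1/156 = ((-47 + 12)**2 - 2116) - 1/156 = ((-35)**2 - 2116) - 1/156 = (1225 - 2116) - 1/156 = -891 - 1/156 = -138997/156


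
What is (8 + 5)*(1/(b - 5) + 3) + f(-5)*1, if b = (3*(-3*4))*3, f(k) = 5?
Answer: 4959/113 ≈ 43.885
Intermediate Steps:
b = -108 (b = (3*(-12))*3 = -36*3 = -108)
(8 + 5)*(1/(b - 5) + 3) + f(-5)*1 = (8 + 5)*(1/(-108 - 5) + 3) + 5*1 = 13*(1/(-113) + 3) + 5 = 13*(-1/113 + 3) + 5 = 13*(338/113) + 5 = 4394/113 + 5 = 4959/113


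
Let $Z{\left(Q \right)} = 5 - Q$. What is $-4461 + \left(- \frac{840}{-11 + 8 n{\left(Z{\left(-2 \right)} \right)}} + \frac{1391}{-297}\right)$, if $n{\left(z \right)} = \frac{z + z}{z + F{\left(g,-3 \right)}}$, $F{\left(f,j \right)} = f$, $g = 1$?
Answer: $- \frac{1409468}{297} \approx -4745.7$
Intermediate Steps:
$n{\left(z \right)} = \frac{2 z}{1 + z}$ ($n{\left(z \right)} = \frac{z + z}{z + 1} = \frac{2 z}{1 + z}$)
$-4461 + \left(- \frac{840}{-11 + 8 n{\left(Z{\left(-2 \right)} \right)}} + \frac{1391}{-297}\right) = -4461 + \left(- \frac{840}{-11 + 8 \frac{2 \left(5 - -2\right)}{1 + \left(5 - -2\right)}} + \frac{1391}{-297}\right) = -4461 + \left(- \frac{840}{-11 + 8 \frac{2 \left(5 + 2\right)}{1 + \left(5 + 2\right)}} + 1391 \left(- \frac{1}{297}\right)\right) = -4461 - \left(\frac{1391}{297} + \frac{840}{-11 + 8 \cdot 2 \cdot 7 \frac{1}{1 + 7}}\right) = -4461 - \left(\frac{1391}{297} + \frac{840}{-11 + 8 \cdot 2 \cdot 7 \cdot \frac{1}{8}}\right) = -4461 - \left(\frac{1391}{297} + \frac{840}{-11 + 8 \cdot \frac{7}{4}}\right) = -4461 - \left(\frac{1391}{297} + \frac{840}{-11 + 14}\right) = -4461 - \left(\frac{1391}{297} + \frac{840}{3}\right) = -4461 - \frac{84551}{297} = - \frac{1409468}{297}$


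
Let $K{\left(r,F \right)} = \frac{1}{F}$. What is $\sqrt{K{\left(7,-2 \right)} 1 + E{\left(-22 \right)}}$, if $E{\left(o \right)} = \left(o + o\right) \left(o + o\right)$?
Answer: $\frac{7 \sqrt{158}}{2} \approx 43.994$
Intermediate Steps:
$E{\left(o \right)} = 4 o^{2}$ ($E{\left(o \right)} = 2 o 2 o = 4 o^{2}$)
$\sqrt{K{\left(7,-2 \right)} 1 + E{\left(-22 \right)}} = \sqrt{\frac{1}{-2} \cdot 1 + 4 \left(-22\right)^{2}} = \sqrt{\left(- \frac{1}{2}\right) 1 + 4 \cdot 484} = \sqrt{- \frac{1}{2} + 1936} = \sqrt{\frac{3871}{2}} = \frac{7 \sqrt{158}}{2}$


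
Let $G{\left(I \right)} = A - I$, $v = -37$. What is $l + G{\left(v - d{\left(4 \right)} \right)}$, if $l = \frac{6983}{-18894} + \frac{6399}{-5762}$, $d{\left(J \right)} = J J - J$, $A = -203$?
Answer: $- \frac{63159298}{406221} \approx -155.48$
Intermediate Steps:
$d{\left(J \right)} = J^{2} - J$
$l = - \frac{601264}{406221}$ ($l = 6983 \left(- \frac{1}{18894}\right) + 6399 \left(- \frac{1}{5762}\right) = - \frac{6983}{18894} - \frac{6399}{5762} = - \frac{601264}{406221} \approx -1.4801$)
$G{\left(I \right)} = -203 - I$
$l + G{\left(v - d{\left(4 \right)} \right)} = - \frac{601264}{406221} - \left(166 - 4 \left(-1 + 4\right)\right) = - \frac{601264}{406221} - \left(166 - 4 \cdot 3\right) = - \frac{601264}{406221} - \left(166 - 12\right) = - \frac{601264}{406221} - 154 = - \frac{63159298}{406221}$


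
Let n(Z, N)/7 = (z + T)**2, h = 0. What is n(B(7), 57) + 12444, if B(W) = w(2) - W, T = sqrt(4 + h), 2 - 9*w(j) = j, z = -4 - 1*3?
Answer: 12619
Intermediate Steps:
z = -7 (z = -4 - 3 = -7)
w(j) = 2/9 - j/9
T = 2 (T = sqrt(4 + 0) = sqrt(4) = 2)
B(W) = -W (B(W) = (2/9 - 1/9*2) - W = (2/9 - 2/9) - W = 0 - W = -W)
n(Z, N) = 175 (n(Z, N) = 7*(-7 + 2)**2 = 7*(-5)**2 = 7*25 = 175)
n(B(7), 57) + 12444 = 175 + 12444 = 12619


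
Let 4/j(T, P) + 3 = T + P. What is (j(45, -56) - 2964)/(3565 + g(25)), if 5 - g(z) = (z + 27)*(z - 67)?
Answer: -10375/20139 ≈ -0.51517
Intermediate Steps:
g(z) = 5 - (-67 + z)*(27 + z) (g(z) = 5 - (z + 27)*(z - 67) = 5 - (27 + z)*(-67 + z) = 5 - (-67 + z)*(27 + z))
j(T, P) = 4/(-3 + P + T) (j(T, P) = 4/(-3 + (T + P)) = 4/(-3 + (P + T)) = 4/(-3 + P + T))
(j(45, -56) - 2964)/(3565 + g(25)) = (4/(-3 - 56 + 45) - 2964)/(3565 + (1814 - 1*25² + 40*25)) = (4/(-14) - 2964)/(3565 + (1814 - 1*625 + 1000)) = (4*(-1/14) - 2964)/(3565 + (1814 - 625 + 1000)) = (-2/7 - 2964)/(3565 + 2189) = -20750/7/5754 = -20750/7*1/5754 = -10375/20139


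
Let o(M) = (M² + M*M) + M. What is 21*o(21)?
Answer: 18963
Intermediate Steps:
o(M) = M + 2*M² (o(M) = (M² + M²) + M = 2*M² + M = M + 2*M²)
21*o(21) = 21*(21*(1 + 2*21)) = 21*(21*(1 + 42)) = 21*(21*43) = 21*903 = 18963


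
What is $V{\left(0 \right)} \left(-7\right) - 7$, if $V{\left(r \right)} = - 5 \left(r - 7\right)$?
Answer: $-252$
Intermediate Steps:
$V{\left(r \right)} = 35 - 5 r$ ($V{\left(r \right)} = - 5 \left(-7 + r\right) = 35 - 5 r$)
$V{\left(0 \right)} \left(-7\right) - 7 = \left(35 - 0\right) \left(-7\right) - 7 = \left(35 + 0\right) \left(-7\right) - 7 = 35 \left(-7\right) - 7 = -245 - 7 = -252$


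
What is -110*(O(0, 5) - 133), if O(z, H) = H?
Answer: 14080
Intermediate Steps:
-110*(O(0, 5) - 133) = -110*(5 - 133) = -110*(-128) = 14080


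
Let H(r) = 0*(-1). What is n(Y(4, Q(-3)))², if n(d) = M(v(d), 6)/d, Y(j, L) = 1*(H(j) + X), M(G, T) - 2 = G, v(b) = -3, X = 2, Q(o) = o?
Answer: ¼ ≈ 0.25000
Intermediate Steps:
H(r) = 0
M(G, T) = 2 + G
Y(j, L) = 2 (Y(j, L) = 1*(0 + 2) = 1*2 = 2)
n(d) = -1/d (n(d) = (2 - 3)/d = -1/d)
n(Y(4, Q(-3)))² = (-1/2)² = (-1*½)² = (-½)² = ¼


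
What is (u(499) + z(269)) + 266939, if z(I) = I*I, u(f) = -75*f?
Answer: 301875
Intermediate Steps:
z(I) = I²
(u(499) + z(269)) + 266939 = (-75*499 + 269²) + 266939 = (-37425 + 72361) + 266939 = 34936 + 266939 = 301875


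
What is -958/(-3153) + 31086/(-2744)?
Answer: -47692703/4325916 ≈ -11.025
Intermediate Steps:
-958/(-3153) + 31086/(-2744) = -958*(-1/3153) + 31086*(-1/2744) = 958/3153 - 15543/1372 = -47692703/4325916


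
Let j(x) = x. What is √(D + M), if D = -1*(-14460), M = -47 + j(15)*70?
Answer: 47*√7 ≈ 124.35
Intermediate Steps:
M = 1003 (M = -47 + 15*70 = -47 + 1050 = 1003)
D = 14460
√(D + M) = √(14460 + 1003) = √15463 = 47*√7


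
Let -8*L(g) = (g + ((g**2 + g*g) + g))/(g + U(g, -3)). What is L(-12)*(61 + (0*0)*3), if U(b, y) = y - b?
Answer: 671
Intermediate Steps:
L(g) = g/12 + g**2/12 (L(g) = -(g + ((g**2 + g*g) + g))/(8*(g + (-3 - g))) = -(g + ((g**2 + g**2) + g))/(8*(-3)) = -(g + (2*g**2 + g))*(-1)/(8*3) = -(g + (g + 2*g**2))*(-1)/(8*3) = -(2*g + 2*g**2)*(-1)/(8*3) = -(-2*g/3 - 2*g**2/3)/8 = g/12 + g**2/12)
L(-12)*(61 + (0*0)*3) = ((1/12)*(-12)*(1 - 12))*(61 + (0*0)*3) = ((1/12)*(-12)*(-11))*(61 + 0*3) = 11*(61 + 0) = 11*61 = 671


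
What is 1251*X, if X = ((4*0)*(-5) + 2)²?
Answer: 5004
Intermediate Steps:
X = 4 (X = (0*(-5) + 2)² = (0 + 2)² = 2² = 4)
1251*X = 1251*4 = 5004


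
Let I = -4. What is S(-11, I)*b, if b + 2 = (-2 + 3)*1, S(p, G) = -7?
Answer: 7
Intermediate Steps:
b = -1 (b = -2 + (-2 + 3)*1 = -2 + 1*1 = -2 + 1 = -1)
S(-11, I)*b = -7*(-1) = 7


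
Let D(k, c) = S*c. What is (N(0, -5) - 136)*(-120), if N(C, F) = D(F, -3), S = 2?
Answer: 17040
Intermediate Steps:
D(k, c) = 2*c
N(C, F) = -6 (N(C, F) = 2*(-3) = -6)
(N(0, -5) - 136)*(-120) = (-6 - 136)*(-120) = -142*(-120) = 17040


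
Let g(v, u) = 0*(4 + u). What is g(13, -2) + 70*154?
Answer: 10780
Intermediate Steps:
g(v, u) = 0
g(13, -2) + 70*154 = 0 + 70*154 = 0 + 10780 = 10780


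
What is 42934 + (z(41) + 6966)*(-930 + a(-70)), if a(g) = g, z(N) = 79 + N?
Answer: -7043066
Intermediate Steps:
42934 + (z(41) + 6966)*(-930 + a(-70)) = 42934 + ((79 + 41) + 6966)*(-930 - 70) = 42934 + (120 + 6966)*(-1000) = 42934 + 7086*(-1000) = 42934 - 7086000 = -7043066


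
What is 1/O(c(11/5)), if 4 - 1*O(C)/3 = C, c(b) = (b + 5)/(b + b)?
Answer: 11/78 ≈ 0.14103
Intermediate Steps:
c(b) = (5 + b)/(2*b) (c(b) = (5 + b)/((2*b)) = (5 + b)*(1/(2*b)) = (5 + b)/(2*b))
O(C) = 12 - 3*C
1/O(c(11/5)) = 1/(12 - 3*(5 + 11/5)/(2*(11/5))) = 1/(12 - 3*(5 + 11*(⅕))/(2*(11*(⅕)))) = 1/(12 - 3*(5 + 11/5)/(2*11/5)) = 1/(12 - 3*5*36/(2*11*5)) = 1/(12 - 3*18/11) = 1/(12 - 54/11) = 1/(78/11) = 11/78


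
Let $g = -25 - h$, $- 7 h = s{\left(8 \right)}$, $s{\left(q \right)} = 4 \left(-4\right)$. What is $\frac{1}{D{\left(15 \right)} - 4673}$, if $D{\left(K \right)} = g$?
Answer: $- \frac{7}{32902} \approx -0.00021275$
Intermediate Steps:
$s{\left(q \right)} = -16$
$h = \frac{16}{7}$ ($h = \left(- \frac{1}{7}\right) \left(-16\right) = \frac{16}{7} \approx 2.2857$)
$g = - \frac{191}{7}$ ($g = -25 - \frac{16}{7} = - \frac{191}{7} \approx -27.286$)
$D{\left(K \right)} = - \frac{191}{7}$
$\frac{1}{D{\left(15 \right)} - 4673} = \frac{1}{- \frac{191}{7} - 4673} = \frac{1}{- \frac{32902}{7}} = - \frac{7}{32902}$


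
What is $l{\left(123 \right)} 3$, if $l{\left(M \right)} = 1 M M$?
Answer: $45387$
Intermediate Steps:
$l{\left(M \right)} = M^{2}$ ($l{\left(M \right)} = M M = M^{2}$)
$l{\left(123 \right)} 3 = 123^{2} \cdot 3 = 15129 \cdot 3 = 45387$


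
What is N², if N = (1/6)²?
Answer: 1/1296 ≈ 0.00077160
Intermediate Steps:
N = 1/36 (N = (⅙)² = 1/36 ≈ 0.027778)
N² = (1/36)² = 1/1296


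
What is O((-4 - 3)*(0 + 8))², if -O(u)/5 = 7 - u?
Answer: 99225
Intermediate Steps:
O(u) = -35 + 5*u (O(u) = -5*(7 - u) = -35 + 5*u)
O((-4 - 3)*(0 + 8))² = (-35 + 5*((-4 - 3)*(0 + 8)))² = (-35 + 5*(-7*8))² = (-35 + 5*(-56))² = (-35 - 280)² = (-315)² = 99225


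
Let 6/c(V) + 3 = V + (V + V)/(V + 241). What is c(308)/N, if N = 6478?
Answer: 1647/544349579 ≈ 3.0256e-6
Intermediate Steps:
c(V) = 6/(-3 + V + 2*V/(241 + V)) (c(V) = 6/(-3 + (V + (V + V)/(V + 241))) = 6/(-3 + (V + (2*V)/(241 + V))) = 6/(-3 + (V + 2*V/(241 + V))) = 6/(-3 + V + 2*V/(241 + V)))
c(308)/N = (6*(241 + 308)/(-723 + 308² + 240*308))/6478 = (6*549/(-723 + 94864 + 73920))*(1/6478) = (6*549/168061)*(1/6478) = (6*(1/168061)*549)*(1/6478) = (3294/168061)*(1/6478) = 1647/544349579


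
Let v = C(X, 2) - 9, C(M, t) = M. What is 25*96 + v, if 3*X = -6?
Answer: 2389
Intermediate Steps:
X = -2 (X = (⅓)*(-6) = -2)
v = -11 (v = -2 - 9 = -11)
25*96 + v = 25*96 - 11 = 2400 - 11 = 2389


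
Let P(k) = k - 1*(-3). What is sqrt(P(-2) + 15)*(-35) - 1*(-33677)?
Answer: 33537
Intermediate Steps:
P(k) = 3 + k (P(k) = k + 3 = 3 + k)
sqrt(P(-2) + 15)*(-35) - 1*(-33677) = sqrt((3 - 2) + 15)*(-35) - 1*(-33677) = sqrt(1 + 15)*(-35) + 33677 = sqrt(16)*(-35) + 33677 = 4*(-35) + 33677 = -140 + 33677 = 33537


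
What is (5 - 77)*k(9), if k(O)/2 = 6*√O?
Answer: -2592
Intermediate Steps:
k(O) = 12*√O (k(O) = 2*(6*√O) = 12*√O)
(5 - 77)*k(9) = (5 - 77)*(12*√9) = -864*3 = -72*36 = -2592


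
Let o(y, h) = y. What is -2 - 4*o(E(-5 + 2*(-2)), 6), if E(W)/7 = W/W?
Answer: -30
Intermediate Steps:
E(W) = 7 (E(W) = 7*(W/W) = 7*1 = 7)
-2 - 4*o(E(-5 + 2*(-2)), 6) = -2 - 4*7 = -2 - 28 = -30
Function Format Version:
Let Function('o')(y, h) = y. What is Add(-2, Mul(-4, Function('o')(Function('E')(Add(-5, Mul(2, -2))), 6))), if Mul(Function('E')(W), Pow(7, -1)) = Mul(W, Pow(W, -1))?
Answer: -30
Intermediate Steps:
Function('E')(W) = 7 (Function('E')(W) = Mul(7, Mul(W, Pow(W, -1))) = Mul(7, 1) = 7)
Add(-2, Mul(-4, Function('o')(Function('E')(Add(-5, Mul(2, -2))), 6))) = Add(-2, Mul(-4, 7)) = Add(-2, -28) = -30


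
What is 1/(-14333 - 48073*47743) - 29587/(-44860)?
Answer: 44076488493193/66829055828940 ≈ 0.65954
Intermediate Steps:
1/(-14333 - 48073*47743) - 29587/(-44860) = (1/47743)/(-62406) - 29587*(-1/44860) = -1/62406*1/47743 + 29587/44860 = -1/2979449658 + 29587/44860 = 44076488493193/66829055828940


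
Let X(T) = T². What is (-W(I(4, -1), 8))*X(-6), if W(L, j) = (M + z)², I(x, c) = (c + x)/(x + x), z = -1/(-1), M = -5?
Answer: -576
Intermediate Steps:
z = 1 (z = -1*(-1) = 1)
I(x, c) = (c + x)/(2*x) (I(x, c) = (c + x)/((2*x)) = (c + x)*(1/(2*x)) = (c + x)/(2*x))
W(L, j) = 16 (W(L, j) = (-5 + 1)² = (-4)² = 16)
(-W(I(4, -1), 8))*X(-6) = -1*16*(-6)² = -16*36 = -576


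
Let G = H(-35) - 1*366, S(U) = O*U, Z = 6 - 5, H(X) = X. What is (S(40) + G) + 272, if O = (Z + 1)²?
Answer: 31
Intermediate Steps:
Z = 1
O = 4 (O = (1 + 1)² = 2² = 4)
S(U) = 4*U
G = -401 (G = -35 - 1*366 = -35 - 366 = -401)
(S(40) + G) + 272 = (4*40 - 401) + 272 = (160 - 401) + 272 = -241 + 272 = 31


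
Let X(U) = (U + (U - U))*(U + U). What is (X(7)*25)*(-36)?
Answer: -88200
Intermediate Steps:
X(U) = 2*U² (X(U) = (U + 0)*(2*U) = U*(2*U) = 2*U²)
(X(7)*25)*(-36) = ((2*7²)*25)*(-36) = ((2*49)*25)*(-36) = (98*25)*(-36) = 2450*(-36) = -88200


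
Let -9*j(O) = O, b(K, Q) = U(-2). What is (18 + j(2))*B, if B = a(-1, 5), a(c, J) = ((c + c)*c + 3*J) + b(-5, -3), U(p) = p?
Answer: 800/3 ≈ 266.67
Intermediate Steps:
b(K, Q) = -2
j(O) = -O/9
a(c, J) = -2 + 2*c**2 + 3*J (a(c, J) = ((c + c)*c + 3*J) - 2 = ((2*c)*c + 3*J) - 2 = (2*c**2 + 3*J) - 2 = -2 + 2*c**2 + 3*J)
B = 15 (B = -2 + 2*(-1)**2 + 3*5 = -2 + 2*1 + 15 = -2 + 2 + 15 = 15)
(18 + j(2))*B = (18 - 1/9*2)*15 = (18 - 2/9)*15 = (160/9)*15 = 800/3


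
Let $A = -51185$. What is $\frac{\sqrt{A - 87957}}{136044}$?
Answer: $\frac{i \sqrt{139142}}{136044} \approx 0.0027419 i$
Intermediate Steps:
$\frac{\sqrt{A - 87957}}{136044} = \frac{\sqrt{-51185 - 87957}}{136044} = \sqrt{-51185 + \left(-221373 + 133416\right)} \frac{1}{136044} = \sqrt{-51185 - 87957} \cdot \frac{1}{136044} = \sqrt{-139142} \cdot \frac{1}{136044} = i \sqrt{139142} \cdot \frac{1}{136044} = \frac{i \sqrt{139142}}{136044}$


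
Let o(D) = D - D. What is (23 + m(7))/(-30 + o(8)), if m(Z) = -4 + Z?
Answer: -13/15 ≈ -0.86667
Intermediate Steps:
o(D) = 0
(23 + m(7))/(-30 + o(8)) = (23 + (-4 + 7))/(-30 + 0) = (23 + 3)/(-30) = -1/30*26 = -13/15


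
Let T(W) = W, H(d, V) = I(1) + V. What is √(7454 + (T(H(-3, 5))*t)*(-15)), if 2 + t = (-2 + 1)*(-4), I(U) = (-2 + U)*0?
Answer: 2*√1826 ≈ 85.463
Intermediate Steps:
I(U) = 0
t = 2 (t = -2 + (-2 + 1)*(-4) = -2 - 1*(-4) = -2 + 4 = 2)
H(d, V) = V (H(d, V) = 0 + V = V)
√(7454 + (T(H(-3, 5))*t)*(-15)) = √(7454 + (5*2)*(-15)) = √(7454 + 10*(-15)) = √(7454 - 150) = √7304 = 2*√1826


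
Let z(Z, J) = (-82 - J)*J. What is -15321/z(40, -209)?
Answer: 15321/26543 ≈ 0.57721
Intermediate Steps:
z(Z, J) = J*(-82 - J)
-15321/z(40, -209) = -15321*1/(209*(82 - 209)) = -15321/((-1*(-209)*(-127))) = -15321/(-26543) = -15321*(-1/26543) = 15321/26543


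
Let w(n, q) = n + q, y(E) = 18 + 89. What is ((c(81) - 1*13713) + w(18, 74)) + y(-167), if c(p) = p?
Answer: -13433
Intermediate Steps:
y(E) = 107
((c(81) - 1*13713) + w(18, 74)) + y(-167) = ((81 - 1*13713) + (18 + 74)) + 107 = ((81 - 13713) + 92) + 107 = (-13632 + 92) + 107 = -13540 + 107 = -13433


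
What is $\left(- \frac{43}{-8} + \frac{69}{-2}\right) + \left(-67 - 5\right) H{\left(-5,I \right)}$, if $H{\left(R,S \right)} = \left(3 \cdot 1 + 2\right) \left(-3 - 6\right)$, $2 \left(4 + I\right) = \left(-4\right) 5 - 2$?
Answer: $\frac{25687}{8} \approx 3210.9$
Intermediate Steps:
$I = -15$ ($I = -4 + \frac{\left(-4\right) 5 - 2}{2} = -4 + \frac{-20 - 2}{2} = -4 + \frac{1}{2} \left(-22\right) = -4 - 11 = -15$)
$H{\left(R,S \right)} = -45$ ($H{\left(R,S \right)} = \left(3 + 2\right) \left(-9\right) = 5 \left(-9\right) = -45$)
$\left(- \frac{43}{-8} + \frac{69}{-2}\right) + \left(-67 - 5\right) H{\left(-5,I \right)} = \left(- \frac{43}{-8} + \frac{69}{-2}\right) + \left(-67 - 5\right) \left(-45\right) = \left(\left(-43\right) \left(- \frac{1}{8}\right) + 69 \left(- \frac{1}{2}\right)\right) + \left(-67 - 5\right) \left(-45\right) = \left(\frac{43}{8} - \frac{69}{2}\right) - -3240 = - \frac{233}{8} + 3240 = \frac{25687}{8}$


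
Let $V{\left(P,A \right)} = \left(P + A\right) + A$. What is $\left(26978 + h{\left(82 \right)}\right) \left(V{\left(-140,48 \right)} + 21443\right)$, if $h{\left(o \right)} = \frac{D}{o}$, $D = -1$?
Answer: $\frac{47338760805}{82} \approx 5.773 \cdot 10^{8}$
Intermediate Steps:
$V{\left(P,A \right)} = P + 2 A$ ($V{\left(P,A \right)} = \left(A + P\right) + A = P + 2 A$)
$h{\left(o \right)} = - \frac{1}{o}$
$\left(26978 + h{\left(82 \right)}\right) \left(V{\left(-140,48 \right)} + 21443\right) = \left(26978 - \frac{1}{82}\right) \left(\left(-140 + 2 \cdot 48\right) + 21443\right) = \left(26978 - \frac{1}{82}\right) \left(\left(-140 + 96\right) + 21443\right) = \left(26978 - \frac{1}{82}\right) \left(-44 + 21443\right) = \frac{2212195}{82} \cdot 21399 = \frac{47338760805}{82}$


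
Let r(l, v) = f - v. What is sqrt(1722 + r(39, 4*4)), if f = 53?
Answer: sqrt(1759) ≈ 41.940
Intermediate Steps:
r(l, v) = 53 - v
sqrt(1722 + r(39, 4*4)) = sqrt(1722 + (53 - 4*4)) = sqrt(1722 + (53 - 1*16)) = sqrt(1722 + (53 - 16)) = sqrt(1722 + 37) = sqrt(1759)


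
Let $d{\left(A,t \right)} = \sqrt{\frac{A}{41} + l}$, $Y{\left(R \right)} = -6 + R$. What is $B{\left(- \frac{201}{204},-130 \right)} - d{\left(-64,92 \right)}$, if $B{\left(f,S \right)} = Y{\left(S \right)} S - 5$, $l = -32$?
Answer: $17675 - \frac{4 i \sqrt{3526}}{41} \approx 17675.0 - 5.7932 i$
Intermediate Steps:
$d{\left(A,t \right)} = \sqrt{-32 + \frac{A}{41}}$ ($d{\left(A,t \right)} = \sqrt{\frac{A}{41} - 32} = \sqrt{-32 + \frac{A}{41}}$)
$B{\left(f,S \right)} = -5 + S \left(-6 + S\right)$ ($B{\left(f,S \right)} = \left(-6 + S\right) S - 5 = S \left(-6 + S\right) - 5 = -5 + S \left(-6 + S\right)$)
$B{\left(- \frac{201}{204},-130 \right)} - d{\left(-64,92 \right)} = \left(-5 - 130 \left(-6 - 130\right)\right) - \frac{\sqrt{-53792 + 41 \left(-64\right)}}{41} = \left(-5 - -17680\right) - \frac{\sqrt{-53792 - 2624}}{41} = \left(-5 + 17680\right) - \frac{\sqrt{-56416}}{41} = 17675 - \frac{4 i \sqrt{3526}}{41}$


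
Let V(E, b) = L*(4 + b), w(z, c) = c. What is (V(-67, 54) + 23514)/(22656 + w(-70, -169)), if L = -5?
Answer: 23224/22487 ≈ 1.0328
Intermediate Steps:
V(E, b) = -20 - 5*b (V(E, b) = -5*(4 + b) = -20 - 5*b)
(V(-67, 54) + 23514)/(22656 + w(-70, -169)) = ((-20 - 5*54) + 23514)/(22656 - 169) = ((-20 - 270) + 23514)/22487 = (-290 + 23514)*(1/22487) = 23224*(1/22487) = 23224/22487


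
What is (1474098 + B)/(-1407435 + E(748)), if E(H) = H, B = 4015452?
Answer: -5489550/1406687 ≈ -3.9025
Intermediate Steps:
(1474098 + B)/(-1407435 + E(748)) = (1474098 + 4015452)/(-1407435 + 748) = 5489550/(-1406687) = 5489550*(-1/1406687) = -5489550/1406687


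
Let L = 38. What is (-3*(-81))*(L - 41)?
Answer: -729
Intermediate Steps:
(-3*(-81))*(L - 41) = (-3*(-81))*(38 - 41) = 243*(-3) = -729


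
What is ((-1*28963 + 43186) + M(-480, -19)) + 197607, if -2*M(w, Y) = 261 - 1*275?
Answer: 211837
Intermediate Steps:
M(w, Y) = 7 (M(w, Y) = -(261 - 1*275)/2 = -(261 - 275)/2 = -½*(-14) = 7)
((-1*28963 + 43186) + M(-480, -19)) + 197607 = ((-1*28963 + 43186) + 7) + 197607 = ((-28963 + 43186) + 7) + 197607 = (14223 + 7) + 197607 = 14230 + 197607 = 211837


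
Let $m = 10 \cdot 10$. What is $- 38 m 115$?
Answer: $-437000$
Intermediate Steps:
$m = 100$
$- 38 m 115 = \left(-38\right) 100 \cdot 115 = \left(-3800\right) 115 = -437000$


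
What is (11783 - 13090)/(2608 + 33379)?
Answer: -1307/35987 ≈ -0.036319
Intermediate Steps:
(11783 - 13090)/(2608 + 33379) = -1307/35987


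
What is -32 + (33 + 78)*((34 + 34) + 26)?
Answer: 10402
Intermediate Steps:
-32 + (33 + 78)*((34 + 34) + 26) = -32 + 111*(68 + 26) = -32 + 111*94 = -32 + 10434 = 10402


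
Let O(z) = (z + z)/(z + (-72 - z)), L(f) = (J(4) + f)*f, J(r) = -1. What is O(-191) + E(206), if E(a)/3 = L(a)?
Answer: 4561031/36 ≈ 1.2670e+5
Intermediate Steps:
L(f) = f*(-1 + f) (L(f) = (-1 + f)*f = f*(-1 + f))
O(z) = -z/36 (O(z) = (2*z)/(-72) = (2*z)*(-1/72) = -z/36)
E(a) = 3*a*(-1 + a) (E(a) = 3*(a*(-1 + a)) = 3*a*(-1 + a))
O(-191) + E(206) = -1/36*(-191) + 3*206*(-1 + 206) = 191/36 + 3*206*205 = 191/36 + 126690 = 4561031/36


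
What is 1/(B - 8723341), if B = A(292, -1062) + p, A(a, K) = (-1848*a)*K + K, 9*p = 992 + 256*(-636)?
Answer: 9/5078968277 ≈ 1.7720e-9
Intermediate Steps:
p = -161824/9 (p = (992 + 256*(-636))/9 = (992 - 162816)/9 = (⅑)*(-161824) = -161824/9 ≈ -17980.)
A(a, K) = K - 1848*K*a (A(a, K) = -1848*K*a + K = K - 1848*K*a)
B = 5157478346/9 (B = -1062*(1 - 1848*292) - 161824/9 = -1062*(1 - 539616) - 161824/9 = -1062*(-539615) - 161824/9 = 573071130 - 161824/9 = 5157478346/9 ≈ 5.7305e+8)
1/(B - 8723341) = 1/(5157478346/9 - 8723341) = 1/(5078968277/9) = 9/5078968277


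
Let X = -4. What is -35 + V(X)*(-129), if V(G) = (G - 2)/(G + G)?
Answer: -527/4 ≈ -131.75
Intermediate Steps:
V(G) = (-2 + G)/(2*G) (V(G) = (-2 + G)/((2*G)) = (-2 + G)*(1/(2*G)) = (-2 + G)/(2*G))
-35 + V(X)*(-129) = -35 + ((½)*(-2 - 4)/(-4))*(-129) = -35 + ((½)*(-¼)*(-6))*(-129) = -35 + (¾)*(-129) = -35 - 387/4 = -527/4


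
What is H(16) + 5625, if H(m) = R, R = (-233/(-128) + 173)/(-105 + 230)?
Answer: 90022377/16000 ≈ 5626.4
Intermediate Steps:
R = 22377/16000 (R = (-233*(-1/128) + 173)/125 = (233/128 + 173)*(1/125) = (22377/128)*(1/125) = 22377/16000 ≈ 1.3986)
H(m) = 22377/16000
H(16) + 5625 = 22377/16000 + 5625 = 90022377/16000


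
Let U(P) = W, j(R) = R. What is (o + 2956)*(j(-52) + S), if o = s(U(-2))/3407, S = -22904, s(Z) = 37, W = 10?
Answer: -231192837324/3407 ≈ -6.7858e+7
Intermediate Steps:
U(P) = 10
o = 37/3407 ≈ 0.010860
(o + 2956)*(j(-52) + S) = (37/3407 + 2956)*(-52 - 22904) = (10071129/3407)*(-22956) = -231192837324/3407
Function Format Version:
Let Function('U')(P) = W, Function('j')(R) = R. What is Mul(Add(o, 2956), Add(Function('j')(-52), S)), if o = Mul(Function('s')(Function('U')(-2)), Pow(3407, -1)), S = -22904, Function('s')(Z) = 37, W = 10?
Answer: Rational(-231192837324, 3407) ≈ -6.7858e+7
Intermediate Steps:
Function('U')(P) = 10
o = Rational(37, 3407) (o = Mul(37, Pow(3407, -1)) = Mul(37, Rational(1, 3407)) = Rational(37, 3407) ≈ 0.010860)
Mul(Add(o, 2956), Add(Function('j')(-52), S)) = Mul(Add(Rational(37, 3407), 2956), Add(-52, -22904)) = Mul(Rational(10071129, 3407), -22956) = Rational(-231192837324, 3407)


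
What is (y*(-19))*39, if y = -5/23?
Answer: 3705/23 ≈ 161.09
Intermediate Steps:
y = -5/23 (y = -5*1/23 = -5/23 ≈ -0.21739)
(y*(-19))*39 = -5/23*(-19)*39 = (95/23)*39 = 3705/23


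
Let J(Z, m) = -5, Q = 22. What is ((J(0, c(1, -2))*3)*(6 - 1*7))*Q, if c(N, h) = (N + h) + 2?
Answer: 330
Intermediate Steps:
c(N, h) = 2 + N + h
((J(0, c(1, -2))*3)*(6 - 1*7))*Q = ((-5*3)*(6 - 1*7))*22 = -15*(6 - 7)*22 = -15*(-1)*22 = 15*22 = 330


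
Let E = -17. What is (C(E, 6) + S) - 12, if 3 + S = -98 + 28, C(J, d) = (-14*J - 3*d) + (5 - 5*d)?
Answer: 110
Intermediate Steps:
C(J, d) = 5 - 14*J - 8*d
S = -73 (S = -3 + (-98 + 28) = -3 - 70 = -73)
(C(E, 6) + S) - 12 = ((5 - 14*(-17) - 8*6) - 73) - 12 = ((5 + 238 - 48) - 73) - 12 = (195 - 73) - 12 = 122 - 12 = 110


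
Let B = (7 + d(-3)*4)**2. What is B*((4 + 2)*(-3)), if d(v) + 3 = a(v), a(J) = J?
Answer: -5202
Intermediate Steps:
d(v) = -3 + v
B = 289 (B = (7 + (-3 - 3)*4)**2 = (7 - 6*4)**2 = (7 - 24)**2 = (-17)**2 = 289)
B*((4 + 2)*(-3)) = 289*((4 + 2)*(-3)) = 289*(6*(-3)) = 289*(-18) = -5202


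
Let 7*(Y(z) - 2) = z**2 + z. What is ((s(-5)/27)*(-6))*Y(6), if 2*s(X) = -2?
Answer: 16/9 ≈ 1.7778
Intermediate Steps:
s(X) = -1 (s(X) = (1/2)*(-2) = -1)
Y(z) = 2 + z/7 + z**2/7 (Y(z) = 2 + (z**2 + z)/7 = 2 + (z + z**2)/7 = 2 + (z/7 + z**2/7) = 2 + z/7 + z**2/7)
((s(-5)/27)*(-6))*Y(6) = (-1/27*(-6))*(2 + (1/7)*6 + (1/7)*6**2) = (-1*1/27*(-6))*(2 + 6/7 + (1/7)*36) = (-1/27*(-6))*(2 + 6/7 + 36/7) = (2/9)*8 = 16/9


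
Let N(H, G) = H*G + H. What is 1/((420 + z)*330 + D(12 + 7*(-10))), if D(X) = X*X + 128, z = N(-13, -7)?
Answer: 1/167832 ≈ 5.9583e-6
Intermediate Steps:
N(H, G) = H + G*H (N(H, G) = G*H + H = H + G*H)
z = 78 (z = -13*(1 - 7) = -13*(-6) = 78)
D(X) = 128 + X² (D(X) = X² + 128 = 128 + X²)
1/((420 + z)*330 + D(12 + 7*(-10))) = 1/((420 + 78)*330 + (128 + (12 + 7*(-10))²)) = 1/(498*330 + (128 + (12 - 70)²)) = 1/(164340 + (128 + (-58)²)) = 1/(164340 + (128 + 3364)) = 1/(164340 + 3492) = 1/167832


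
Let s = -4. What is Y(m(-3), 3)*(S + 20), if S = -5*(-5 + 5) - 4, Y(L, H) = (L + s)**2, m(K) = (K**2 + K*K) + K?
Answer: 1936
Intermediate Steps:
m(K) = K + 2*K**2 (m(K) = (K**2 + K**2) + K = 2*K**2 + K = K + 2*K**2)
Y(L, H) = (-4 + L)**2 (Y(L, H) = (L - 4)**2 = (-4 + L)**2)
S = -4 (S = -5*0 - 4 = 0 - 4 = -4)
Y(m(-3), 3)*(S + 20) = (-4 - 3*(1 + 2*(-3)))**2*(-4 + 20) = (-4 - 3*(1 - 6))**2*16 = (-4 - 3*(-5))**2*16 = (-4 + 15)**2*16 = 11**2*16 = 121*16 = 1936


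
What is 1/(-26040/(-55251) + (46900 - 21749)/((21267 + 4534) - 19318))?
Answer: 1895197/8245689 ≈ 0.22984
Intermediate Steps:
1/(-26040/(-55251) + (46900 - 21749)/((21267 + 4534) - 19318)) = 1/(-26040*(-1/55251) + 25151/(25801 - 19318)) = 1/(1240/2631 + 25151/6483) = 1/(8245689/1895197) = 1895197/8245689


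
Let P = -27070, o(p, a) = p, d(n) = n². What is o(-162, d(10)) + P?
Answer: -27232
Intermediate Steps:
o(-162, d(10)) + P = -162 - 27070 = -27232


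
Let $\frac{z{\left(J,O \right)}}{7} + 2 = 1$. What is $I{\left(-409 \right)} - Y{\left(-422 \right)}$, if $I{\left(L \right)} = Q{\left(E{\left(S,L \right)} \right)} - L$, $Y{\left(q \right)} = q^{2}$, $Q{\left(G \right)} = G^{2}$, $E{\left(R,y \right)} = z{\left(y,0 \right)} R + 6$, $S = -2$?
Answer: $-177275$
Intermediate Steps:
$z{\left(J,O \right)} = -7$ ($z{\left(J,O \right)} = -14 + 7 \cdot 1 = -14 + 7 = -7$)
$E{\left(R,y \right)} = 6 - 7 R$ ($E{\left(R,y \right)} = - 7 R + 6 = 6 - 7 R$)
$I{\left(L \right)} = 400 - L$ ($I{\left(L \right)} = \left(6 - -14\right)^{2} - L = \left(6 + 14\right)^{2} - L = 20^{2} - L = 400 - L$)
$I{\left(-409 \right)} - Y{\left(-422 \right)} = \left(400 - -409\right) - \left(-422\right)^{2} = \left(400 + 409\right) - 178084 = 809 - 178084 = -177275$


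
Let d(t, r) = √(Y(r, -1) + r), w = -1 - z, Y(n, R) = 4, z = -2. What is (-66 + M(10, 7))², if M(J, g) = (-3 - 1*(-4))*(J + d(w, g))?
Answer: (56 - √11)² ≈ 2775.5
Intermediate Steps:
w = 1 (w = -1 - 1*(-2) = -1 + 2 = 1)
d(t, r) = √(4 + r)
M(J, g) = J + √(4 + g) (M(J, g) = (-3 - 1*(-4))*(J + √(4 + g)) = (-3 + 4)*(J + √(4 + g)) = 1*(J + √(4 + g)) = J + √(4 + g))
(-66 + M(10, 7))² = (-66 + (10 + √(4 + 7)))² = (-66 + (10 + √11))² = (-56 + √11)²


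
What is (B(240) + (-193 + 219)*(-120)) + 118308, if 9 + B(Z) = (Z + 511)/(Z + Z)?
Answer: 55286671/480 ≈ 1.1518e+5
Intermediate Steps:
B(Z) = -9 + (511 + Z)/(2*Z) (B(Z) = -9 + (Z + 511)/(Z + Z) = -9 + (511 + Z)/((2*Z)) = -9 + (511 + Z)*(1/(2*Z)) = -9 + (511 + Z)/(2*Z))
(B(240) + (-193 + 219)*(-120)) + 118308 = ((½)*(511 - 17*240)/240 + (-193 + 219)*(-120)) + 118308 = ((½)*(1/240)*(511 - 4080) + 26*(-120)) + 118308 = ((½)*(1/240)*(-3569) - 3120) + 118308 = (-3569/480 - 3120) + 118308 = -1501169/480 + 118308 = 55286671/480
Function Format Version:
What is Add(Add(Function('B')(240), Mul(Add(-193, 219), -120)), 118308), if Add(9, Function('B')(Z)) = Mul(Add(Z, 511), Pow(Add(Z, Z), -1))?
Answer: Rational(55286671, 480) ≈ 1.1518e+5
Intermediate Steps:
Function('B')(Z) = Add(-9, Mul(Rational(1, 2), Pow(Z, -1), Add(511, Z))) (Function('B')(Z) = Add(-9, Mul(Add(Z, 511), Pow(Add(Z, Z), -1))) = Add(-9, Mul(Add(511, Z), Pow(Mul(2, Z), -1))) = Add(-9, Mul(Add(511, Z), Mul(Rational(1, 2), Pow(Z, -1)))) = Add(-9, Mul(Rational(1, 2), Pow(Z, -1), Add(511, Z))))
Add(Add(Function('B')(240), Mul(Add(-193, 219), -120)), 118308) = Add(Add(Mul(Rational(1, 2), Pow(240, -1), Add(511, Mul(-17, 240))), Mul(Add(-193, 219), -120)), 118308) = Add(Add(Mul(Rational(1, 2), Rational(1, 240), Add(511, -4080)), Mul(26, -120)), 118308) = Add(Add(Mul(Rational(1, 2), Rational(1, 240), -3569), -3120), 118308) = Add(Add(Rational(-3569, 480), -3120), 118308) = Add(Rational(-1501169, 480), 118308) = Rational(55286671, 480)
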